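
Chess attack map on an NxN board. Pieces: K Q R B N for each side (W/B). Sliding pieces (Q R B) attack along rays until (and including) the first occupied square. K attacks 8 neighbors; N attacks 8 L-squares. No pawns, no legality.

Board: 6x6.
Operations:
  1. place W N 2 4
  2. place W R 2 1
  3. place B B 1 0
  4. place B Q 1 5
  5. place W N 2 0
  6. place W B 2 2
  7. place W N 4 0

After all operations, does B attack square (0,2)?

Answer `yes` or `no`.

Answer: no

Derivation:
Op 1: place WN@(2,4)
Op 2: place WR@(2,1)
Op 3: place BB@(1,0)
Op 4: place BQ@(1,5)
Op 5: place WN@(2,0)
Op 6: place WB@(2,2)
Op 7: place WN@(4,0)
Per-piece attacks for B:
  BB@(1,0): attacks (2,1) (0,1) [ray(1,1) blocked at (2,1)]
  BQ@(1,5): attacks (1,4) (1,3) (1,2) (1,1) (1,0) (2,5) (3,5) (4,5) (5,5) (0,5) (2,4) (0,4) [ray(0,-1) blocked at (1,0); ray(1,-1) blocked at (2,4)]
B attacks (0,2): no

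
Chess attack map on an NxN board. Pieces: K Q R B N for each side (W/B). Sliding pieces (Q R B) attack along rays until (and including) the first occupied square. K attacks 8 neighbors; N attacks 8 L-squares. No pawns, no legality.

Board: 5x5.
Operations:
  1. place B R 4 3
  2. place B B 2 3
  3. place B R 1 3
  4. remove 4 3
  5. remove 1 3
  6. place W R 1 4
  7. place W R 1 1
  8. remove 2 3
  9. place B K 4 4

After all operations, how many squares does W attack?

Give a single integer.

Op 1: place BR@(4,3)
Op 2: place BB@(2,3)
Op 3: place BR@(1,3)
Op 4: remove (4,3)
Op 5: remove (1,3)
Op 6: place WR@(1,4)
Op 7: place WR@(1,1)
Op 8: remove (2,3)
Op 9: place BK@(4,4)
Per-piece attacks for W:
  WR@(1,1): attacks (1,2) (1,3) (1,4) (1,0) (2,1) (3,1) (4,1) (0,1) [ray(0,1) blocked at (1,4)]
  WR@(1,4): attacks (1,3) (1,2) (1,1) (2,4) (3,4) (4,4) (0,4) [ray(0,-1) blocked at (1,1); ray(1,0) blocked at (4,4)]
Union (13 distinct): (0,1) (0,4) (1,0) (1,1) (1,2) (1,3) (1,4) (2,1) (2,4) (3,1) (3,4) (4,1) (4,4)

Answer: 13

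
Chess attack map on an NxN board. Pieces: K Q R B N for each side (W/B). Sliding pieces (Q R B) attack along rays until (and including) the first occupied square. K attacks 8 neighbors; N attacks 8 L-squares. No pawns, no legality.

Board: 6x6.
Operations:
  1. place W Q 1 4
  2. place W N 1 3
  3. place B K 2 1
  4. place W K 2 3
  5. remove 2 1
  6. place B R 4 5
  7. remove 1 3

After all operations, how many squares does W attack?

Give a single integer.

Op 1: place WQ@(1,4)
Op 2: place WN@(1,3)
Op 3: place BK@(2,1)
Op 4: place WK@(2,3)
Op 5: remove (2,1)
Op 6: place BR@(4,5)
Op 7: remove (1,3)
Per-piece attacks for W:
  WQ@(1,4): attacks (1,5) (1,3) (1,2) (1,1) (1,0) (2,4) (3,4) (4,4) (5,4) (0,4) (2,5) (2,3) (0,5) (0,3) [ray(1,-1) blocked at (2,3)]
  WK@(2,3): attacks (2,4) (2,2) (3,3) (1,3) (3,4) (3,2) (1,4) (1,2)
Union (18 distinct): (0,3) (0,4) (0,5) (1,0) (1,1) (1,2) (1,3) (1,4) (1,5) (2,2) (2,3) (2,4) (2,5) (3,2) (3,3) (3,4) (4,4) (5,4)

Answer: 18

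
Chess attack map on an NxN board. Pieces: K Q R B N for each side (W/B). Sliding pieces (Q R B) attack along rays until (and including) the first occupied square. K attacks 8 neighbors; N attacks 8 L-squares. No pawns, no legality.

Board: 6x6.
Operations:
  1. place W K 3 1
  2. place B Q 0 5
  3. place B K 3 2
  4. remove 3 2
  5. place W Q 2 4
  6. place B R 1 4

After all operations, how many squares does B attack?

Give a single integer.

Answer: 16

Derivation:
Op 1: place WK@(3,1)
Op 2: place BQ@(0,5)
Op 3: place BK@(3,2)
Op 4: remove (3,2)
Op 5: place WQ@(2,4)
Op 6: place BR@(1,4)
Per-piece attacks for B:
  BQ@(0,5): attacks (0,4) (0,3) (0,2) (0,1) (0,0) (1,5) (2,5) (3,5) (4,5) (5,5) (1,4) [ray(1,-1) blocked at (1,4)]
  BR@(1,4): attacks (1,5) (1,3) (1,2) (1,1) (1,0) (2,4) (0,4) [ray(1,0) blocked at (2,4)]
Union (16 distinct): (0,0) (0,1) (0,2) (0,3) (0,4) (1,0) (1,1) (1,2) (1,3) (1,4) (1,5) (2,4) (2,5) (3,5) (4,5) (5,5)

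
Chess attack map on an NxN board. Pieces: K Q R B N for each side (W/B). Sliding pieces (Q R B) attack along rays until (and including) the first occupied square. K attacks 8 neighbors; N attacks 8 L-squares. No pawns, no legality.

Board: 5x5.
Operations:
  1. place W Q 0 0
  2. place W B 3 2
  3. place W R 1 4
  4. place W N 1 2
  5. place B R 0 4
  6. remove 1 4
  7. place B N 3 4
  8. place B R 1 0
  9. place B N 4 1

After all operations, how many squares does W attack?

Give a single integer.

Answer: 18

Derivation:
Op 1: place WQ@(0,0)
Op 2: place WB@(3,2)
Op 3: place WR@(1,4)
Op 4: place WN@(1,2)
Op 5: place BR@(0,4)
Op 6: remove (1,4)
Op 7: place BN@(3,4)
Op 8: place BR@(1,0)
Op 9: place BN@(4,1)
Per-piece attacks for W:
  WQ@(0,0): attacks (0,1) (0,2) (0,3) (0,4) (1,0) (1,1) (2,2) (3,3) (4,4) [ray(0,1) blocked at (0,4); ray(1,0) blocked at (1,0)]
  WN@(1,2): attacks (2,4) (3,3) (0,4) (2,0) (3,1) (0,0)
  WB@(3,2): attacks (4,3) (4,1) (2,3) (1,4) (2,1) (1,0) [ray(1,-1) blocked at (4,1); ray(-1,-1) blocked at (1,0)]
Union (18 distinct): (0,0) (0,1) (0,2) (0,3) (0,4) (1,0) (1,1) (1,4) (2,0) (2,1) (2,2) (2,3) (2,4) (3,1) (3,3) (4,1) (4,3) (4,4)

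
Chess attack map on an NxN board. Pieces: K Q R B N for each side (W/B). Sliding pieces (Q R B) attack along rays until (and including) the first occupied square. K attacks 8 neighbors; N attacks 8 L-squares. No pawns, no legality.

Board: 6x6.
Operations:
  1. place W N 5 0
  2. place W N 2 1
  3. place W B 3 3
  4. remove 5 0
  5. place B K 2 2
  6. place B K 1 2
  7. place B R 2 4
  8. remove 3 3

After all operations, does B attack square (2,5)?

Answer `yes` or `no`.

Op 1: place WN@(5,0)
Op 2: place WN@(2,1)
Op 3: place WB@(3,3)
Op 4: remove (5,0)
Op 5: place BK@(2,2)
Op 6: place BK@(1,2)
Op 7: place BR@(2,4)
Op 8: remove (3,3)
Per-piece attacks for B:
  BK@(1,2): attacks (1,3) (1,1) (2,2) (0,2) (2,3) (2,1) (0,3) (0,1)
  BK@(2,2): attacks (2,3) (2,1) (3,2) (1,2) (3,3) (3,1) (1,3) (1,1)
  BR@(2,4): attacks (2,5) (2,3) (2,2) (3,4) (4,4) (5,4) (1,4) (0,4) [ray(0,-1) blocked at (2,2)]
B attacks (2,5): yes

Answer: yes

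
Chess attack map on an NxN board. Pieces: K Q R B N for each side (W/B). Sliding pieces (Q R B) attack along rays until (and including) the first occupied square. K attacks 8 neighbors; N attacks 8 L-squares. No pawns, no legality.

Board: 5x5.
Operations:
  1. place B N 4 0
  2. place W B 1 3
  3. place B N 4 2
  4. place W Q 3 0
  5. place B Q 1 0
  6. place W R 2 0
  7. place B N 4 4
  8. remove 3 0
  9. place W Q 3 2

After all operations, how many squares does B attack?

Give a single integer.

Answer: 11

Derivation:
Op 1: place BN@(4,0)
Op 2: place WB@(1,3)
Op 3: place BN@(4,2)
Op 4: place WQ@(3,0)
Op 5: place BQ@(1,0)
Op 6: place WR@(2,0)
Op 7: place BN@(4,4)
Op 8: remove (3,0)
Op 9: place WQ@(3,2)
Per-piece attacks for B:
  BQ@(1,0): attacks (1,1) (1,2) (1,3) (2,0) (0,0) (2,1) (3,2) (0,1) [ray(0,1) blocked at (1,3); ray(1,0) blocked at (2,0); ray(1,1) blocked at (3,2)]
  BN@(4,0): attacks (3,2) (2,1)
  BN@(4,2): attacks (3,4) (2,3) (3,0) (2,1)
  BN@(4,4): attacks (3,2) (2,3)
Union (11 distinct): (0,0) (0,1) (1,1) (1,2) (1,3) (2,0) (2,1) (2,3) (3,0) (3,2) (3,4)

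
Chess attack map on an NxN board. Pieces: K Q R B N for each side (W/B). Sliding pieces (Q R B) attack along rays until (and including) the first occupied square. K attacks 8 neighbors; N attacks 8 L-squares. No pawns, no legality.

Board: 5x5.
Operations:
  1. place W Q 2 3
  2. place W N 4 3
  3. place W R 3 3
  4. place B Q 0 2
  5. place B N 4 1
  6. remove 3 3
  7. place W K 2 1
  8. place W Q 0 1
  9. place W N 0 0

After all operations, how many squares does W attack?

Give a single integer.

Answer: 21

Derivation:
Op 1: place WQ@(2,3)
Op 2: place WN@(4,3)
Op 3: place WR@(3,3)
Op 4: place BQ@(0,2)
Op 5: place BN@(4,1)
Op 6: remove (3,3)
Op 7: place WK@(2,1)
Op 8: place WQ@(0,1)
Op 9: place WN@(0,0)
Per-piece attacks for W:
  WN@(0,0): attacks (1,2) (2,1)
  WQ@(0,1): attacks (0,2) (0,0) (1,1) (2,1) (1,2) (2,3) (1,0) [ray(0,1) blocked at (0,2); ray(0,-1) blocked at (0,0); ray(1,0) blocked at (2,1); ray(1,1) blocked at (2,3)]
  WK@(2,1): attacks (2,2) (2,0) (3,1) (1,1) (3,2) (3,0) (1,2) (1,0)
  WQ@(2,3): attacks (2,4) (2,2) (2,1) (3,3) (4,3) (1,3) (0,3) (3,4) (3,2) (4,1) (1,4) (1,2) (0,1) [ray(0,-1) blocked at (2,1); ray(1,0) blocked at (4,3); ray(1,-1) blocked at (4,1); ray(-1,-1) blocked at (0,1)]
  WN@(4,3): attacks (2,4) (3,1) (2,2)
Union (21 distinct): (0,0) (0,1) (0,2) (0,3) (1,0) (1,1) (1,2) (1,3) (1,4) (2,0) (2,1) (2,2) (2,3) (2,4) (3,0) (3,1) (3,2) (3,3) (3,4) (4,1) (4,3)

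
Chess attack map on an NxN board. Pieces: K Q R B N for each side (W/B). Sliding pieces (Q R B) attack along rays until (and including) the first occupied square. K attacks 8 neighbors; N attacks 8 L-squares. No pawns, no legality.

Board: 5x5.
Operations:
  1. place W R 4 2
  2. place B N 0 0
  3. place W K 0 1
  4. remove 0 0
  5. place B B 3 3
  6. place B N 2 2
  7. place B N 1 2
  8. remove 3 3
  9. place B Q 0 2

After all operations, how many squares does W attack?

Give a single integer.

Answer: 11

Derivation:
Op 1: place WR@(4,2)
Op 2: place BN@(0,0)
Op 3: place WK@(0,1)
Op 4: remove (0,0)
Op 5: place BB@(3,3)
Op 6: place BN@(2,2)
Op 7: place BN@(1,2)
Op 8: remove (3,3)
Op 9: place BQ@(0,2)
Per-piece attacks for W:
  WK@(0,1): attacks (0,2) (0,0) (1,1) (1,2) (1,0)
  WR@(4,2): attacks (4,3) (4,4) (4,1) (4,0) (3,2) (2,2) [ray(-1,0) blocked at (2,2)]
Union (11 distinct): (0,0) (0,2) (1,0) (1,1) (1,2) (2,2) (3,2) (4,0) (4,1) (4,3) (4,4)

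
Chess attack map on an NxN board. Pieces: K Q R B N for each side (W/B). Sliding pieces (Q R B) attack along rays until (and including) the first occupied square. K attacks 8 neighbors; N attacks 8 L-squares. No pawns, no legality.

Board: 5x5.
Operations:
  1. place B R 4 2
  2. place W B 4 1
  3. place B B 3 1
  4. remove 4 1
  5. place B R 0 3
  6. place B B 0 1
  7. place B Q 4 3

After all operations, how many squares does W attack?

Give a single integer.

Op 1: place BR@(4,2)
Op 2: place WB@(4,1)
Op 3: place BB@(3,1)
Op 4: remove (4,1)
Op 5: place BR@(0,3)
Op 6: place BB@(0,1)
Op 7: place BQ@(4,3)
Per-piece attacks for W:
Union (0 distinct): (none)

Answer: 0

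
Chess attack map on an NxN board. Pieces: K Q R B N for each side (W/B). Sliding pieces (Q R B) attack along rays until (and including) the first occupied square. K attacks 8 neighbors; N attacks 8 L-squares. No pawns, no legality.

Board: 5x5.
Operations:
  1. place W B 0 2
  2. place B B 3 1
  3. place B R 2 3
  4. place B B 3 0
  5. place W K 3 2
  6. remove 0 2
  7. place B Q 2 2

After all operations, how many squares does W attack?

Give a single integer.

Op 1: place WB@(0,2)
Op 2: place BB@(3,1)
Op 3: place BR@(2,3)
Op 4: place BB@(3,0)
Op 5: place WK@(3,2)
Op 6: remove (0,2)
Op 7: place BQ@(2,2)
Per-piece attacks for W:
  WK@(3,2): attacks (3,3) (3,1) (4,2) (2,2) (4,3) (4,1) (2,3) (2,1)
Union (8 distinct): (2,1) (2,2) (2,3) (3,1) (3,3) (4,1) (4,2) (4,3)

Answer: 8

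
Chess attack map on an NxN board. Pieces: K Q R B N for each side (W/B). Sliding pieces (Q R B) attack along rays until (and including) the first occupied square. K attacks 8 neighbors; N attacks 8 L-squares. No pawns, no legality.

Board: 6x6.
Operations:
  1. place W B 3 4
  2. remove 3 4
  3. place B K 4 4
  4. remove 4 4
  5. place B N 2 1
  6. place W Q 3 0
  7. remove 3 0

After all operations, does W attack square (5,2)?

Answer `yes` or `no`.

Op 1: place WB@(3,4)
Op 2: remove (3,4)
Op 3: place BK@(4,4)
Op 4: remove (4,4)
Op 5: place BN@(2,1)
Op 6: place WQ@(3,0)
Op 7: remove (3,0)
Per-piece attacks for W:
W attacks (5,2): no

Answer: no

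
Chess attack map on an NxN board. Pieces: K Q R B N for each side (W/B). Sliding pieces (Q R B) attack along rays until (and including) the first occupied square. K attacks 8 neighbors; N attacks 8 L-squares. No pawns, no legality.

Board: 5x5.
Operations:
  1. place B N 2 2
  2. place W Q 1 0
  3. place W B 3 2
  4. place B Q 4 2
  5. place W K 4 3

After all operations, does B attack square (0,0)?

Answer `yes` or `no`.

Op 1: place BN@(2,2)
Op 2: place WQ@(1,0)
Op 3: place WB@(3,2)
Op 4: place BQ@(4,2)
Op 5: place WK@(4,3)
Per-piece attacks for B:
  BN@(2,2): attacks (3,4) (4,3) (1,4) (0,3) (3,0) (4,1) (1,0) (0,1)
  BQ@(4,2): attacks (4,3) (4,1) (4,0) (3,2) (3,3) (2,4) (3,1) (2,0) [ray(0,1) blocked at (4,3); ray(-1,0) blocked at (3,2)]
B attacks (0,0): no

Answer: no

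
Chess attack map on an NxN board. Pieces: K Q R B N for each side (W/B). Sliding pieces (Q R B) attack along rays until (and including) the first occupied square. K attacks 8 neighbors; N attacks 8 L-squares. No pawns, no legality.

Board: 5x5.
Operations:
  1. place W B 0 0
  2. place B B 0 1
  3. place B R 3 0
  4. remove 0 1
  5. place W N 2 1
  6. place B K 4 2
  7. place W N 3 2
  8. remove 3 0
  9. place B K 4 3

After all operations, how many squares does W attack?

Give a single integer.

Op 1: place WB@(0,0)
Op 2: place BB@(0,1)
Op 3: place BR@(3,0)
Op 4: remove (0,1)
Op 5: place WN@(2,1)
Op 6: place BK@(4,2)
Op 7: place WN@(3,2)
Op 8: remove (3,0)
Op 9: place BK@(4,3)
Per-piece attacks for W:
  WB@(0,0): attacks (1,1) (2,2) (3,3) (4,4)
  WN@(2,1): attacks (3,3) (4,2) (1,3) (0,2) (4,0) (0,0)
  WN@(3,2): attacks (4,4) (2,4) (1,3) (4,0) (2,0) (1,1)
Union (11 distinct): (0,0) (0,2) (1,1) (1,3) (2,0) (2,2) (2,4) (3,3) (4,0) (4,2) (4,4)

Answer: 11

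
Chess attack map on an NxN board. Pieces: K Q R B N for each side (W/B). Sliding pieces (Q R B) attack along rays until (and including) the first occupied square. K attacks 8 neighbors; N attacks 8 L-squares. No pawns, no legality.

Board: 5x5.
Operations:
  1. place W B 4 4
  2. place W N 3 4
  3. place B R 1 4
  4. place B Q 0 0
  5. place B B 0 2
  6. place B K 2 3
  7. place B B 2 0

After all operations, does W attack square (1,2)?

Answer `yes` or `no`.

Op 1: place WB@(4,4)
Op 2: place WN@(3,4)
Op 3: place BR@(1,4)
Op 4: place BQ@(0,0)
Op 5: place BB@(0,2)
Op 6: place BK@(2,3)
Op 7: place BB@(2,0)
Per-piece attacks for W:
  WN@(3,4): attacks (4,2) (2,2) (1,3)
  WB@(4,4): attacks (3,3) (2,2) (1,1) (0,0) [ray(-1,-1) blocked at (0,0)]
W attacks (1,2): no

Answer: no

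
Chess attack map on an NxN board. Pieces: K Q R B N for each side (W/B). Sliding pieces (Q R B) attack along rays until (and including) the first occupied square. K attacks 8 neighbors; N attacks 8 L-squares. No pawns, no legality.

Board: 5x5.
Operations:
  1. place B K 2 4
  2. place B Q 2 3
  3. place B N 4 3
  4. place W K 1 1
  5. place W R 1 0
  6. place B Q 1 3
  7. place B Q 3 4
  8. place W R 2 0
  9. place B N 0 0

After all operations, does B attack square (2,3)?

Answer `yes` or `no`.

Answer: yes

Derivation:
Op 1: place BK@(2,4)
Op 2: place BQ@(2,3)
Op 3: place BN@(4,3)
Op 4: place WK@(1,1)
Op 5: place WR@(1,0)
Op 6: place BQ@(1,3)
Op 7: place BQ@(3,4)
Op 8: place WR@(2,0)
Op 9: place BN@(0,0)
Per-piece attacks for B:
  BN@(0,0): attacks (1,2) (2,1)
  BQ@(1,3): attacks (1,4) (1,2) (1,1) (2,3) (0,3) (2,4) (2,2) (3,1) (4,0) (0,4) (0,2) [ray(0,-1) blocked at (1,1); ray(1,0) blocked at (2,3); ray(1,1) blocked at (2,4)]
  BQ@(2,3): attacks (2,4) (2,2) (2,1) (2,0) (3,3) (4,3) (1,3) (3,4) (3,2) (4,1) (1,4) (1,2) (0,1) [ray(0,1) blocked at (2,4); ray(0,-1) blocked at (2,0); ray(1,0) blocked at (4,3); ray(-1,0) blocked at (1,3); ray(1,1) blocked at (3,4)]
  BK@(2,4): attacks (2,3) (3,4) (1,4) (3,3) (1,3)
  BQ@(3,4): attacks (3,3) (3,2) (3,1) (3,0) (4,4) (2,4) (4,3) (2,3) [ray(-1,0) blocked at (2,4); ray(1,-1) blocked at (4,3); ray(-1,-1) blocked at (2,3)]
  BN@(4,3): attacks (2,4) (3,1) (2,2)
B attacks (2,3): yes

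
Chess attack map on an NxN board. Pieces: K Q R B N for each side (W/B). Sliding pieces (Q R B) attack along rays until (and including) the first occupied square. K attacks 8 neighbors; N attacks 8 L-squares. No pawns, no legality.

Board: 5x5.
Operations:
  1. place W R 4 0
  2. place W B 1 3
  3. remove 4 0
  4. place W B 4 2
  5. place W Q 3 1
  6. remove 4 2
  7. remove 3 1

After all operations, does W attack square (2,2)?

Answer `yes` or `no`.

Op 1: place WR@(4,0)
Op 2: place WB@(1,3)
Op 3: remove (4,0)
Op 4: place WB@(4,2)
Op 5: place WQ@(3,1)
Op 6: remove (4,2)
Op 7: remove (3,1)
Per-piece attacks for W:
  WB@(1,3): attacks (2,4) (2,2) (3,1) (4,0) (0,4) (0,2)
W attacks (2,2): yes

Answer: yes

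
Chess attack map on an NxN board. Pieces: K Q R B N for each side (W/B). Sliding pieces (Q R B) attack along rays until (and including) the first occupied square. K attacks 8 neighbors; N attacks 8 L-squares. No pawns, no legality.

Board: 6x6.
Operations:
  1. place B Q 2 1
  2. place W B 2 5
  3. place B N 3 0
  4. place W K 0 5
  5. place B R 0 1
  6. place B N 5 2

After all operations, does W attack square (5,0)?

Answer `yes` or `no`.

Op 1: place BQ@(2,1)
Op 2: place WB@(2,5)
Op 3: place BN@(3,0)
Op 4: place WK@(0,5)
Op 5: place BR@(0,1)
Op 6: place BN@(5,2)
Per-piece attacks for W:
  WK@(0,5): attacks (0,4) (1,5) (1,4)
  WB@(2,5): attacks (3,4) (4,3) (5,2) (1,4) (0,3) [ray(1,-1) blocked at (5,2)]
W attacks (5,0): no

Answer: no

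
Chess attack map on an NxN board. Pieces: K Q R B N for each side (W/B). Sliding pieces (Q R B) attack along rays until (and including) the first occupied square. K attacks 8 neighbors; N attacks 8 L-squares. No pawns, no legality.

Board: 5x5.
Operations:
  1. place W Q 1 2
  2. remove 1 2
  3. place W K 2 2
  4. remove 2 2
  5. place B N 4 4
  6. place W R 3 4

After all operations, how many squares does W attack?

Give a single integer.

Op 1: place WQ@(1,2)
Op 2: remove (1,2)
Op 3: place WK@(2,2)
Op 4: remove (2,2)
Op 5: place BN@(4,4)
Op 6: place WR@(3,4)
Per-piece attacks for W:
  WR@(3,4): attacks (3,3) (3,2) (3,1) (3,0) (4,4) (2,4) (1,4) (0,4) [ray(1,0) blocked at (4,4)]
Union (8 distinct): (0,4) (1,4) (2,4) (3,0) (3,1) (3,2) (3,3) (4,4)

Answer: 8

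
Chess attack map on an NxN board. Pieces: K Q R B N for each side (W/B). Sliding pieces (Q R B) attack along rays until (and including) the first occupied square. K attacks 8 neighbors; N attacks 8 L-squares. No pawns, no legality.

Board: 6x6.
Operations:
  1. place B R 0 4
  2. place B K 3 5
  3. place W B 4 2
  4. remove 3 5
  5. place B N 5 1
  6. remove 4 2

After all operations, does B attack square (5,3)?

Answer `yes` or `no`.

Answer: no

Derivation:
Op 1: place BR@(0,4)
Op 2: place BK@(3,5)
Op 3: place WB@(4,2)
Op 4: remove (3,5)
Op 5: place BN@(5,1)
Op 6: remove (4,2)
Per-piece attacks for B:
  BR@(0,4): attacks (0,5) (0,3) (0,2) (0,1) (0,0) (1,4) (2,4) (3,4) (4,4) (5,4)
  BN@(5,1): attacks (4,3) (3,2) (3,0)
B attacks (5,3): no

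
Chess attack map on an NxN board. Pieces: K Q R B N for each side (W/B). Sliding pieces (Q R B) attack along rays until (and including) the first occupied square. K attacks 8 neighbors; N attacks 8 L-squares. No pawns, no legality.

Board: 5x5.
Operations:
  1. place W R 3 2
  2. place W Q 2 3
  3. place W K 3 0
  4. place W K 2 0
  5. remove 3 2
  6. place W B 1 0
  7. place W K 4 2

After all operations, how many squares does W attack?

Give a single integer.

Op 1: place WR@(3,2)
Op 2: place WQ@(2,3)
Op 3: place WK@(3,0)
Op 4: place WK@(2,0)
Op 5: remove (3,2)
Op 6: place WB@(1,0)
Op 7: place WK@(4,2)
Per-piece attacks for W:
  WB@(1,0): attacks (2,1) (3,2) (4,3) (0,1)
  WK@(2,0): attacks (2,1) (3,0) (1,0) (3,1) (1,1)
  WQ@(2,3): attacks (2,4) (2,2) (2,1) (2,0) (3,3) (4,3) (1,3) (0,3) (3,4) (3,2) (4,1) (1,4) (1,2) (0,1) [ray(0,-1) blocked at (2,0)]
  WK@(3,0): attacks (3,1) (4,0) (2,0) (4,1) (2,1)
  WK@(4,2): attacks (4,3) (4,1) (3,2) (3,3) (3,1)
Union (19 distinct): (0,1) (0,3) (1,0) (1,1) (1,2) (1,3) (1,4) (2,0) (2,1) (2,2) (2,4) (3,0) (3,1) (3,2) (3,3) (3,4) (4,0) (4,1) (4,3)

Answer: 19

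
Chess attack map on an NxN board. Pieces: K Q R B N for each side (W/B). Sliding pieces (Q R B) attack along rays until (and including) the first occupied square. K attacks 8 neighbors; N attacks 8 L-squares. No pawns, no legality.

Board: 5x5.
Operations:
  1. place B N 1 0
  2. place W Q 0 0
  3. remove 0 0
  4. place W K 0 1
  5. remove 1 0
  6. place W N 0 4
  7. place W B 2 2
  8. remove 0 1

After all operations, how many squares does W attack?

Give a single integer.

Answer: 10

Derivation:
Op 1: place BN@(1,0)
Op 2: place WQ@(0,0)
Op 3: remove (0,0)
Op 4: place WK@(0,1)
Op 5: remove (1,0)
Op 6: place WN@(0,4)
Op 7: place WB@(2,2)
Op 8: remove (0,1)
Per-piece attacks for W:
  WN@(0,4): attacks (1,2) (2,3)
  WB@(2,2): attacks (3,3) (4,4) (3,1) (4,0) (1,3) (0,4) (1,1) (0,0) [ray(-1,1) blocked at (0,4)]
Union (10 distinct): (0,0) (0,4) (1,1) (1,2) (1,3) (2,3) (3,1) (3,3) (4,0) (4,4)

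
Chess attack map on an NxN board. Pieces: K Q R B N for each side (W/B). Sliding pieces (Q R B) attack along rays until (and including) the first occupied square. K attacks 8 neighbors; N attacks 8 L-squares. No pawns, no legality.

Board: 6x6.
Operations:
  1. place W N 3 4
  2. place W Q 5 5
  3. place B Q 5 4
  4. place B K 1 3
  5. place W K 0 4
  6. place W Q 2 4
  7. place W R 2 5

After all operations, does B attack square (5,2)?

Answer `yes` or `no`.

Answer: yes

Derivation:
Op 1: place WN@(3,4)
Op 2: place WQ@(5,5)
Op 3: place BQ@(5,4)
Op 4: place BK@(1,3)
Op 5: place WK@(0,4)
Op 6: place WQ@(2,4)
Op 7: place WR@(2,5)
Per-piece attacks for B:
  BK@(1,3): attacks (1,4) (1,2) (2,3) (0,3) (2,4) (2,2) (0,4) (0,2)
  BQ@(5,4): attacks (5,5) (5,3) (5,2) (5,1) (5,0) (4,4) (3,4) (4,5) (4,3) (3,2) (2,1) (1,0) [ray(0,1) blocked at (5,5); ray(-1,0) blocked at (3,4)]
B attacks (5,2): yes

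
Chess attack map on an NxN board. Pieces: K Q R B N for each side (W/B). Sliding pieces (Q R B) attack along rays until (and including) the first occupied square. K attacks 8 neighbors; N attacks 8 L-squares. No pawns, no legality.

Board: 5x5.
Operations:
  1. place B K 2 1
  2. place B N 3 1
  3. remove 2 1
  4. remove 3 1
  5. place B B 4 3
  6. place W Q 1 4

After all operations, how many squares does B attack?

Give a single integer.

Answer: 4

Derivation:
Op 1: place BK@(2,1)
Op 2: place BN@(3,1)
Op 3: remove (2,1)
Op 4: remove (3,1)
Op 5: place BB@(4,3)
Op 6: place WQ@(1,4)
Per-piece attacks for B:
  BB@(4,3): attacks (3,4) (3,2) (2,1) (1,0)
Union (4 distinct): (1,0) (2,1) (3,2) (3,4)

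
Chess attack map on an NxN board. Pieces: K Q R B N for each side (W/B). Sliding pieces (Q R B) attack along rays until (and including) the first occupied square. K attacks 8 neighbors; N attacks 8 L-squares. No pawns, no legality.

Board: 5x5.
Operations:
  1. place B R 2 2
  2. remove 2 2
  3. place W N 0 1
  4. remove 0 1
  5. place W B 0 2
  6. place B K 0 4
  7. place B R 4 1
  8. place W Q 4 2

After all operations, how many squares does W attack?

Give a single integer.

Op 1: place BR@(2,2)
Op 2: remove (2,2)
Op 3: place WN@(0,1)
Op 4: remove (0,1)
Op 5: place WB@(0,2)
Op 6: place BK@(0,4)
Op 7: place BR@(4,1)
Op 8: place WQ@(4,2)
Per-piece attacks for W:
  WB@(0,2): attacks (1,3) (2,4) (1,1) (2,0)
  WQ@(4,2): attacks (4,3) (4,4) (4,1) (3,2) (2,2) (1,2) (0,2) (3,3) (2,4) (3,1) (2,0) [ray(0,-1) blocked at (4,1); ray(-1,0) blocked at (0,2)]
Union (13 distinct): (0,2) (1,1) (1,2) (1,3) (2,0) (2,2) (2,4) (3,1) (3,2) (3,3) (4,1) (4,3) (4,4)

Answer: 13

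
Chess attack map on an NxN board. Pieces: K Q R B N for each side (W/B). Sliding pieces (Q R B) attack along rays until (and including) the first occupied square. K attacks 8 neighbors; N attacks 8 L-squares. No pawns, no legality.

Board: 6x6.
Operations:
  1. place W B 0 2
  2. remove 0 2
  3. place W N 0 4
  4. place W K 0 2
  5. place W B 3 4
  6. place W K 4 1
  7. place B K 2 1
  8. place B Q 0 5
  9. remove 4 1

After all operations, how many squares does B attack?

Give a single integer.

Op 1: place WB@(0,2)
Op 2: remove (0,2)
Op 3: place WN@(0,4)
Op 4: place WK@(0,2)
Op 5: place WB@(3,4)
Op 6: place WK@(4,1)
Op 7: place BK@(2,1)
Op 8: place BQ@(0,5)
Op 9: remove (4,1)
Per-piece attacks for B:
  BQ@(0,5): attacks (0,4) (1,5) (2,5) (3,5) (4,5) (5,5) (1,4) (2,3) (3,2) (4,1) (5,0) [ray(0,-1) blocked at (0,4)]
  BK@(2,1): attacks (2,2) (2,0) (3,1) (1,1) (3,2) (3,0) (1,2) (1,0)
Union (18 distinct): (0,4) (1,0) (1,1) (1,2) (1,4) (1,5) (2,0) (2,2) (2,3) (2,5) (3,0) (3,1) (3,2) (3,5) (4,1) (4,5) (5,0) (5,5)

Answer: 18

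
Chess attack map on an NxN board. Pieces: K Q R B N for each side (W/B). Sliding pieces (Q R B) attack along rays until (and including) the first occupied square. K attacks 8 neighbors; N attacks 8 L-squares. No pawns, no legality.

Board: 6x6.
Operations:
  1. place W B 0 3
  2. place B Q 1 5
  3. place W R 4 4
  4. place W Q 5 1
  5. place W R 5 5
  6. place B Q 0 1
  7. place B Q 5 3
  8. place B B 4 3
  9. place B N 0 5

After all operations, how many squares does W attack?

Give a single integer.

Op 1: place WB@(0,3)
Op 2: place BQ@(1,5)
Op 3: place WR@(4,4)
Op 4: place WQ@(5,1)
Op 5: place WR@(5,5)
Op 6: place BQ@(0,1)
Op 7: place BQ@(5,3)
Op 8: place BB@(4,3)
Op 9: place BN@(0,5)
Per-piece attacks for W:
  WB@(0,3): attacks (1,4) (2,5) (1,2) (2,1) (3,0)
  WR@(4,4): attacks (4,5) (4,3) (5,4) (3,4) (2,4) (1,4) (0,4) [ray(0,-1) blocked at (4,3)]
  WQ@(5,1): attacks (5,2) (5,3) (5,0) (4,1) (3,1) (2,1) (1,1) (0,1) (4,2) (3,3) (2,4) (1,5) (4,0) [ray(0,1) blocked at (5,3); ray(-1,0) blocked at (0,1); ray(-1,1) blocked at (1,5)]
  WR@(5,5): attacks (5,4) (5,3) (4,5) (3,5) (2,5) (1,5) [ray(0,-1) blocked at (5,3); ray(-1,0) blocked at (1,5)]
Union (23 distinct): (0,1) (0,4) (1,1) (1,2) (1,4) (1,5) (2,1) (2,4) (2,5) (3,0) (3,1) (3,3) (3,4) (3,5) (4,0) (4,1) (4,2) (4,3) (4,5) (5,0) (5,2) (5,3) (5,4)

Answer: 23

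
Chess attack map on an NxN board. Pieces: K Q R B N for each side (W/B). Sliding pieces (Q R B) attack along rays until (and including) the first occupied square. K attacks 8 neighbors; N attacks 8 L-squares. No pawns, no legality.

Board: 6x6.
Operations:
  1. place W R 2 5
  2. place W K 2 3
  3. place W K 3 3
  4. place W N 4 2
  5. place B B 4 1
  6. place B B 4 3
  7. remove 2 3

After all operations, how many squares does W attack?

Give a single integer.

Op 1: place WR@(2,5)
Op 2: place WK@(2,3)
Op 3: place WK@(3,3)
Op 4: place WN@(4,2)
Op 5: place BB@(4,1)
Op 6: place BB@(4,3)
Op 7: remove (2,3)
Per-piece attacks for W:
  WR@(2,5): attacks (2,4) (2,3) (2,2) (2,1) (2,0) (3,5) (4,5) (5,5) (1,5) (0,5)
  WK@(3,3): attacks (3,4) (3,2) (4,3) (2,3) (4,4) (4,2) (2,4) (2,2)
  WN@(4,2): attacks (5,4) (3,4) (2,3) (5,0) (3,0) (2,1)
Union (18 distinct): (0,5) (1,5) (2,0) (2,1) (2,2) (2,3) (2,4) (3,0) (3,2) (3,4) (3,5) (4,2) (4,3) (4,4) (4,5) (5,0) (5,4) (5,5)

Answer: 18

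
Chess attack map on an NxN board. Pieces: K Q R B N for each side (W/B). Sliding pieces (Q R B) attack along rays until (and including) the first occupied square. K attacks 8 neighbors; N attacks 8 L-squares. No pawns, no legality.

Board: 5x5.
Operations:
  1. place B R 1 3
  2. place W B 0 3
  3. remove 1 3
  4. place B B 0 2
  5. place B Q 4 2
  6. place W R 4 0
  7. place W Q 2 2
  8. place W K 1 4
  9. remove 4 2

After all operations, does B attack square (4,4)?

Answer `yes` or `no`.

Op 1: place BR@(1,3)
Op 2: place WB@(0,3)
Op 3: remove (1,3)
Op 4: place BB@(0,2)
Op 5: place BQ@(4,2)
Op 6: place WR@(4,0)
Op 7: place WQ@(2,2)
Op 8: place WK@(1,4)
Op 9: remove (4,2)
Per-piece attacks for B:
  BB@(0,2): attacks (1,3) (2,4) (1,1) (2,0)
B attacks (4,4): no

Answer: no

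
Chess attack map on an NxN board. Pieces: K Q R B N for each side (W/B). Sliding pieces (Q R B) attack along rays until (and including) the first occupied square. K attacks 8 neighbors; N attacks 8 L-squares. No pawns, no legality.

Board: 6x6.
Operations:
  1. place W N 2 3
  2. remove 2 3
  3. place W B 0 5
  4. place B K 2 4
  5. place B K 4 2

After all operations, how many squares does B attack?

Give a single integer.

Answer: 15

Derivation:
Op 1: place WN@(2,3)
Op 2: remove (2,3)
Op 3: place WB@(0,5)
Op 4: place BK@(2,4)
Op 5: place BK@(4,2)
Per-piece attacks for B:
  BK@(2,4): attacks (2,5) (2,3) (3,4) (1,4) (3,5) (3,3) (1,5) (1,3)
  BK@(4,2): attacks (4,3) (4,1) (5,2) (3,2) (5,3) (5,1) (3,3) (3,1)
Union (15 distinct): (1,3) (1,4) (1,5) (2,3) (2,5) (3,1) (3,2) (3,3) (3,4) (3,5) (4,1) (4,3) (5,1) (5,2) (5,3)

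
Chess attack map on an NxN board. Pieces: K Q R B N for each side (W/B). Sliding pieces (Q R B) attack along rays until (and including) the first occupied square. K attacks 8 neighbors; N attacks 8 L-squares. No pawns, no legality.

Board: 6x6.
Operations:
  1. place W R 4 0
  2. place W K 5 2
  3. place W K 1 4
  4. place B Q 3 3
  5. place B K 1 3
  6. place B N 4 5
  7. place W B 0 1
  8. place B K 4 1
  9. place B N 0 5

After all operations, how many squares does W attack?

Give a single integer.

Answer: 21

Derivation:
Op 1: place WR@(4,0)
Op 2: place WK@(5,2)
Op 3: place WK@(1,4)
Op 4: place BQ@(3,3)
Op 5: place BK@(1,3)
Op 6: place BN@(4,5)
Op 7: place WB@(0,1)
Op 8: place BK@(4,1)
Op 9: place BN@(0,5)
Per-piece attacks for W:
  WB@(0,1): attacks (1,2) (2,3) (3,4) (4,5) (1,0) [ray(1,1) blocked at (4,5)]
  WK@(1,4): attacks (1,5) (1,3) (2,4) (0,4) (2,5) (2,3) (0,5) (0,3)
  WR@(4,0): attacks (4,1) (5,0) (3,0) (2,0) (1,0) (0,0) [ray(0,1) blocked at (4,1)]
  WK@(5,2): attacks (5,3) (5,1) (4,2) (4,3) (4,1)
Union (21 distinct): (0,0) (0,3) (0,4) (0,5) (1,0) (1,2) (1,3) (1,5) (2,0) (2,3) (2,4) (2,5) (3,0) (3,4) (4,1) (4,2) (4,3) (4,5) (5,0) (5,1) (5,3)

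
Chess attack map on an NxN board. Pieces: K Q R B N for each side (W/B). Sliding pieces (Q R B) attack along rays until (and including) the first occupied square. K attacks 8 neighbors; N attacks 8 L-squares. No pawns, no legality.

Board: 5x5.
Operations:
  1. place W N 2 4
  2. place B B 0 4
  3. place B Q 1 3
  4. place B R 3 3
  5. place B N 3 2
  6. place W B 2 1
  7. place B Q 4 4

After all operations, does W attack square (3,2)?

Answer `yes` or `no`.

Answer: yes

Derivation:
Op 1: place WN@(2,4)
Op 2: place BB@(0,4)
Op 3: place BQ@(1,3)
Op 4: place BR@(3,3)
Op 5: place BN@(3,2)
Op 6: place WB@(2,1)
Op 7: place BQ@(4,4)
Per-piece attacks for W:
  WB@(2,1): attacks (3,2) (3,0) (1,2) (0,3) (1,0) [ray(1,1) blocked at (3,2)]
  WN@(2,4): attacks (3,2) (4,3) (1,2) (0,3)
W attacks (3,2): yes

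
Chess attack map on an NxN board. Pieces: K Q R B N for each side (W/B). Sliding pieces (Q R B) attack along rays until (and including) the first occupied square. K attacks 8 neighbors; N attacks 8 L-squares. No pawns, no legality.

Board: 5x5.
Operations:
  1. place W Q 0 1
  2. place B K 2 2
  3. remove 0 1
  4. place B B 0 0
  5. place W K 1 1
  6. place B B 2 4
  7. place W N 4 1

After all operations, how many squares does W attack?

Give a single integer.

Answer: 9

Derivation:
Op 1: place WQ@(0,1)
Op 2: place BK@(2,2)
Op 3: remove (0,1)
Op 4: place BB@(0,0)
Op 5: place WK@(1,1)
Op 6: place BB@(2,4)
Op 7: place WN@(4,1)
Per-piece attacks for W:
  WK@(1,1): attacks (1,2) (1,0) (2,1) (0,1) (2,2) (2,0) (0,2) (0,0)
  WN@(4,1): attacks (3,3) (2,2) (2,0)
Union (9 distinct): (0,0) (0,1) (0,2) (1,0) (1,2) (2,0) (2,1) (2,2) (3,3)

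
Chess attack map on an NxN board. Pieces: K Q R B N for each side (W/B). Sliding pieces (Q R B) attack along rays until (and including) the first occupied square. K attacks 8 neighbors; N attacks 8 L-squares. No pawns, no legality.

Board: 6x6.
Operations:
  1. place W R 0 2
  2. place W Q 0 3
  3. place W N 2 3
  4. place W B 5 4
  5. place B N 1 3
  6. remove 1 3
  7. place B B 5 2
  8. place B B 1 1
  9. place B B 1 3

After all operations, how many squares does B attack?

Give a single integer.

Op 1: place WR@(0,2)
Op 2: place WQ@(0,3)
Op 3: place WN@(2,3)
Op 4: place WB@(5,4)
Op 5: place BN@(1,3)
Op 6: remove (1,3)
Op 7: place BB@(5,2)
Op 8: place BB@(1,1)
Op 9: place BB@(1,3)
Per-piece attacks for B:
  BB@(1,1): attacks (2,2) (3,3) (4,4) (5,5) (2,0) (0,2) (0,0) [ray(-1,1) blocked at (0,2)]
  BB@(1,3): attacks (2,4) (3,5) (2,2) (3,1) (4,0) (0,4) (0,2) [ray(-1,-1) blocked at (0,2)]
  BB@(5,2): attacks (4,3) (3,4) (2,5) (4,1) (3,0)
Union (17 distinct): (0,0) (0,2) (0,4) (2,0) (2,2) (2,4) (2,5) (3,0) (3,1) (3,3) (3,4) (3,5) (4,0) (4,1) (4,3) (4,4) (5,5)

Answer: 17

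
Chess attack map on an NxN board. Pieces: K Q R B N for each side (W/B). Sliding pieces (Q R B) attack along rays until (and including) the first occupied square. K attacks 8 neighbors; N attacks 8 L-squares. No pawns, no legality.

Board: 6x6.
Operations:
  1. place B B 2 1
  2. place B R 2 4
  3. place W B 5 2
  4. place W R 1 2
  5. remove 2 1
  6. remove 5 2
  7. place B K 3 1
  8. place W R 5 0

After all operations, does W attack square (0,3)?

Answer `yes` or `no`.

Op 1: place BB@(2,1)
Op 2: place BR@(2,4)
Op 3: place WB@(5,2)
Op 4: place WR@(1,2)
Op 5: remove (2,1)
Op 6: remove (5,2)
Op 7: place BK@(3,1)
Op 8: place WR@(5,0)
Per-piece attacks for W:
  WR@(1,2): attacks (1,3) (1,4) (1,5) (1,1) (1,0) (2,2) (3,2) (4,2) (5,2) (0,2)
  WR@(5,0): attacks (5,1) (5,2) (5,3) (5,4) (5,5) (4,0) (3,0) (2,0) (1,0) (0,0)
W attacks (0,3): no

Answer: no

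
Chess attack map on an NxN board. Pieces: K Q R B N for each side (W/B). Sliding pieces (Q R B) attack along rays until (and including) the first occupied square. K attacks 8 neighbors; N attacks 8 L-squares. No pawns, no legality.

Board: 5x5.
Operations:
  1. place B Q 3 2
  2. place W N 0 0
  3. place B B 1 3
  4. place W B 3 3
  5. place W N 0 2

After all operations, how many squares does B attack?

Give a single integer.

Op 1: place BQ@(3,2)
Op 2: place WN@(0,0)
Op 3: place BB@(1,3)
Op 4: place WB@(3,3)
Op 5: place WN@(0,2)
Per-piece attacks for B:
  BB@(1,3): attacks (2,4) (2,2) (3,1) (4,0) (0,4) (0,2) [ray(-1,-1) blocked at (0,2)]
  BQ@(3,2): attacks (3,3) (3,1) (3,0) (4,2) (2,2) (1,2) (0,2) (4,3) (4,1) (2,3) (1,4) (2,1) (1,0) [ray(0,1) blocked at (3,3); ray(-1,0) blocked at (0,2)]
Union (16 distinct): (0,2) (0,4) (1,0) (1,2) (1,4) (2,1) (2,2) (2,3) (2,4) (3,0) (3,1) (3,3) (4,0) (4,1) (4,2) (4,3)

Answer: 16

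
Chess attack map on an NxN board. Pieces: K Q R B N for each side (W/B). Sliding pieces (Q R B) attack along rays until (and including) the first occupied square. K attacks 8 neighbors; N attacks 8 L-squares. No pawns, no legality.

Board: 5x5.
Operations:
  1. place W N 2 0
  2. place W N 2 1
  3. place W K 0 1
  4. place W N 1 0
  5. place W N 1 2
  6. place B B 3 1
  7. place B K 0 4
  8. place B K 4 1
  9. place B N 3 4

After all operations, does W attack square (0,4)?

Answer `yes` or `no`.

Answer: yes

Derivation:
Op 1: place WN@(2,0)
Op 2: place WN@(2,1)
Op 3: place WK@(0,1)
Op 4: place WN@(1,0)
Op 5: place WN@(1,2)
Op 6: place BB@(3,1)
Op 7: place BK@(0,4)
Op 8: place BK@(4,1)
Op 9: place BN@(3,4)
Per-piece attacks for W:
  WK@(0,1): attacks (0,2) (0,0) (1,1) (1,2) (1,0)
  WN@(1,0): attacks (2,2) (3,1) (0,2)
  WN@(1,2): attacks (2,4) (3,3) (0,4) (2,0) (3,1) (0,0)
  WN@(2,0): attacks (3,2) (4,1) (1,2) (0,1)
  WN@(2,1): attacks (3,3) (4,2) (1,3) (0,2) (4,0) (0,0)
W attacks (0,4): yes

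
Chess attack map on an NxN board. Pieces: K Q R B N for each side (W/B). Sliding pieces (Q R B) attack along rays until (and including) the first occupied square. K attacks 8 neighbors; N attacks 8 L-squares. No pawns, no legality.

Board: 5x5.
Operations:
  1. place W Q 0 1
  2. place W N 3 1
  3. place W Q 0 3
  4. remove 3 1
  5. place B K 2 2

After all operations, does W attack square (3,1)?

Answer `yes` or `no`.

Op 1: place WQ@(0,1)
Op 2: place WN@(3,1)
Op 3: place WQ@(0,3)
Op 4: remove (3,1)
Op 5: place BK@(2,2)
Per-piece attacks for W:
  WQ@(0,1): attacks (0,2) (0,3) (0,0) (1,1) (2,1) (3,1) (4,1) (1,2) (2,3) (3,4) (1,0) [ray(0,1) blocked at (0,3)]
  WQ@(0,3): attacks (0,4) (0,2) (0,1) (1,3) (2,3) (3,3) (4,3) (1,4) (1,2) (2,1) (3,0) [ray(0,-1) blocked at (0,1)]
W attacks (3,1): yes

Answer: yes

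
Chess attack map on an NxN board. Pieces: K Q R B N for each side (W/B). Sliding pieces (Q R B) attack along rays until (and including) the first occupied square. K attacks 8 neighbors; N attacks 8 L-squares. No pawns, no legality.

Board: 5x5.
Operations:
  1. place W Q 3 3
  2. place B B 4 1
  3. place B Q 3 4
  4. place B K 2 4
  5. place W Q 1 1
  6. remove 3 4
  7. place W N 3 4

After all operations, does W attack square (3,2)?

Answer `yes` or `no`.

Answer: yes

Derivation:
Op 1: place WQ@(3,3)
Op 2: place BB@(4,1)
Op 3: place BQ@(3,4)
Op 4: place BK@(2,4)
Op 5: place WQ@(1,1)
Op 6: remove (3,4)
Op 7: place WN@(3,4)
Per-piece attacks for W:
  WQ@(1,1): attacks (1,2) (1,3) (1,4) (1,0) (2,1) (3,1) (4,1) (0,1) (2,2) (3,3) (2,0) (0,2) (0,0) [ray(1,0) blocked at (4,1); ray(1,1) blocked at (3,3)]
  WQ@(3,3): attacks (3,4) (3,2) (3,1) (3,0) (4,3) (2,3) (1,3) (0,3) (4,4) (4,2) (2,4) (2,2) (1,1) [ray(0,1) blocked at (3,4); ray(-1,1) blocked at (2,4); ray(-1,-1) blocked at (1,1)]
  WN@(3,4): attacks (4,2) (2,2) (1,3)
W attacks (3,2): yes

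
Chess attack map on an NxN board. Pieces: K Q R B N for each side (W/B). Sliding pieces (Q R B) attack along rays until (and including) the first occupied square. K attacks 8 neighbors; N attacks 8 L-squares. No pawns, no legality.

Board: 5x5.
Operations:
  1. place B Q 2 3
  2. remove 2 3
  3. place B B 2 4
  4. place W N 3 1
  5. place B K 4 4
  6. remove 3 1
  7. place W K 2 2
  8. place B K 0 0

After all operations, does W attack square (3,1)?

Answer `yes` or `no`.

Op 1: place BQ@(2,3)
Op 2: remove (2,3)
Op 3: place BB@(2,4)
Op 4: place WN@(3,1)
Op 5: place BK@(4,4)
Op 6: remove (3,1)
Op 7: place WK@(2,2)
Op 8: place BK@(0,0)
Per-piece attacks for W:
  WK@(2,2): attacks (2,3) (2,1) (3,2) (1,2) (3,3) (3,1) (1,3) (1,1)
W attacks (3,1): yes

Answer: yes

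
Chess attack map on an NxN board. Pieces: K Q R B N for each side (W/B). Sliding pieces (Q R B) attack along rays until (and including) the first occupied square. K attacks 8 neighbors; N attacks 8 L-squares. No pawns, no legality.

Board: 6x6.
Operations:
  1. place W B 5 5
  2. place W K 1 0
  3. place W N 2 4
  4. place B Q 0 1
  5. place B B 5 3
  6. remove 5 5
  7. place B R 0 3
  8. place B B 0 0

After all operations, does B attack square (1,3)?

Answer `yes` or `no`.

Answer: yes

Derivation:
Op 1: place WB@(5,5)
Op 2: place WK@(1,0)
Op 3: place WN@(2,4)
Op 4: place BQ@(0,1)
Op 5: place BB@(5,3)
Op 6: remove (5,5)
Op 7: place BR@(0,3)
Op 8: place BB@(0,0)
Per-piece attacks for B:
  BB@(0,0): attacks (1,1) (2,2) (3,3) (4,4) (5,5)
  BQ@(0,1): attacks (0,2) (0,3) (0,0) (1,1) (2,1) (3,1) (4,1) (5,1) (1,2) (2,3) (3,4) (4,5) (1,0) [ray(0,1) blocked at (0,3); ray(0,-1) blocked at (0,0); ray(1,-1) blocked at (1,0)]
  BR@(0,3): attacks (0,4) (0,5) (0,2) (0,1) (1,3) (2,3) (3,3) (4,3) (5,3) [ray(0,-1) blocked at (0,1); ray(1,0) blocked at (5,3)]
  BB@(5,3): attacks (4,4) (3,5) (4,2) (3,1) (2,0)
B attacks (1,3): yes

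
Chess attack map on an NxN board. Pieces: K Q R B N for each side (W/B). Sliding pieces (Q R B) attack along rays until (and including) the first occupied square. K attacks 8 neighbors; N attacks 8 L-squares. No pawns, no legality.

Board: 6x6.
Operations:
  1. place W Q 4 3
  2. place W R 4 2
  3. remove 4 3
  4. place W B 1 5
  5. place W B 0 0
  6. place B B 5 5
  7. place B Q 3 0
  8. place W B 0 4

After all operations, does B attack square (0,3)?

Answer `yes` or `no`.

Answer: yes

Derivation:
Op 1: place WQ@(4,3)
Op 2: place WR@(4,2)
Op 3: remove (4,3)
Op 4: place WB@(1,5)
Op 5: place WB@(0,0)
Op 6: place BB@(5,5)
Op 7: place BQ@(3,0)
Op 8: place WB@(0,4)
Per-piece attacks for B:
  BQ@(3,0): attacks (3,1) (3,2) (3,3) (3,4) (3,5) (4,0) (5,0) (2,0) (1,0) (0,0) (4,1) (5,2) (2,1) (1,2) (0,3) [ray(-1,0) blocked at (0,0)]
  BB@(5,5): attacks (4,4) (3,3) (2,2) (1,1) (0,0) [ray(-1,-1) blocked at (0,0)]
B attacks (0,3): yes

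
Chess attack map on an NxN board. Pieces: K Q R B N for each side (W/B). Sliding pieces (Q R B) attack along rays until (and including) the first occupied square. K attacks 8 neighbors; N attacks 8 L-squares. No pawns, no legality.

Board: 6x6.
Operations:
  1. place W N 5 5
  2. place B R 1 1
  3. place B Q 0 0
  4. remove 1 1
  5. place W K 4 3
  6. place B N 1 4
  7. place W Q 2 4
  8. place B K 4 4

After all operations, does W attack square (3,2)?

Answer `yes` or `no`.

Op 1: place WN@(5,5)
Op 2: place BR@(1,1)
Op 3: place BQ@(0,0)
Op 4: remove (1,1)
Op 5: place WK@(4,3)
Op 6: place BN@(1,4)
Op 7: place WQ@(2,4)
Op 8: place BK@(4,4)
Per-piece attacks for W:
  WQ@(2,4): attacks (2,5) (2,3) (2,2) (2,1) (2,0) (3,4) (4,4) (1,4) (3,5) (3,3) (4,2) (5,1) (1,5) (1,3) (0,2) [ray(1,0) blocked at (4,4); ray(-1,0) blocked at (1,4)]
  WK@(4,3): attacks (4,4) (4,2) (5,3) (3,3) (5,4) (5,2) (3,4) (3,2)
  WN@(5,5): attacks (4,3) (3,4)
W attacks (3,2): yes

Answer: yes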